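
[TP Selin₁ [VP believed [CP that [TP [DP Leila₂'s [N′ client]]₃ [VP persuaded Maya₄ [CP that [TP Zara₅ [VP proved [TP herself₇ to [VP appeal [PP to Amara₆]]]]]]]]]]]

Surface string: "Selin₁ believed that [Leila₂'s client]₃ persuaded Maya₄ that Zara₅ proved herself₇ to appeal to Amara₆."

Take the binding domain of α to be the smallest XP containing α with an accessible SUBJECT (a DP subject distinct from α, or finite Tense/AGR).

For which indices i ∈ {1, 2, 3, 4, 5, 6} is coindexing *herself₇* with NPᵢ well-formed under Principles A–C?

*herself* is an anaphor, so Principle A applies: it must be bound in its binding domain.
Binding domain of *herself₇*: the embedded TP, whose subject is Zara₅.
*Selin₁* c-commands the anaphor but is outside its binding domain → cannot satisfy Principle A.
*Leila₂* does not c-command the anaphor → cannot bind it.
*[Leila₂'s client]₃* c-commands the anaphor but is outside its binding domain → cannot satisfy Principle A.
*Maya₄* c-commands the anaphor but is outside its binding domain → cannot satisfy Principle A.
*Zara₅* c-commands the anaphor within its binding domain → licit binder.
*Amara₆* does not c-command the anaphor → cannot bind it.

{5}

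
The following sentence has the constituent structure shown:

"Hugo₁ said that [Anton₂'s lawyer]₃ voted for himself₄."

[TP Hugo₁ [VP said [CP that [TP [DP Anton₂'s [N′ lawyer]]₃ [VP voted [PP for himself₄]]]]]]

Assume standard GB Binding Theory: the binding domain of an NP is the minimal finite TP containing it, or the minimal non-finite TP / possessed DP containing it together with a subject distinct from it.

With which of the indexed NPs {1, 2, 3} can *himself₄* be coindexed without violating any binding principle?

*himself* is an anaphor, so Principle A applies: it must be bound in its binding domain.
Binding domain of *himself₄*: the embedded TP, whose subject is [Anton₂'s lawyer]₃.
*Hugo₁* c-commands the anaphor but is outside its binding domain → cannot satisfy Principle A.
*Anton₂* does not c-command the anaphor → cannot bind it.
*[Anton₂'s lawyer]₃* c-commands the anaphor within its binding domain → licit binder.

{3}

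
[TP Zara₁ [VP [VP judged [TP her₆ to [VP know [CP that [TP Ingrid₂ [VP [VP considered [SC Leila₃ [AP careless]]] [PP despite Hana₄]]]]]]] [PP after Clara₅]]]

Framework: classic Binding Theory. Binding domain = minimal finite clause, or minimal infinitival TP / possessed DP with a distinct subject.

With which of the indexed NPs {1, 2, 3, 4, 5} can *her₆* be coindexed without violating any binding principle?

{5}

*her* is a pronoun, so Principle B applies: it must be free in its binding domain.
Binding domain of *her₆*: the matrix TP, whose subject is Zara₁.
*Zara₁* c-commands the pronoun within its binding domain → coindexation would violate Principle B.
*Ingrid₂*: the pronoun c-commands this R-expression → coindexation would violate Principle C on *Ingrid₂*.
*Leila₃*: the pronoun c-commands this R-expression → coindexation would violate Principle C on *Leila₃*.
*Hana₄*: the pronoun c-commands this R-expression → coindexation would violate Principle C on *Hana₄*.
*Clara₅* and the pronoun do not c-command one another → neither Principle B nor Principle C is at stake; coindexation permitted.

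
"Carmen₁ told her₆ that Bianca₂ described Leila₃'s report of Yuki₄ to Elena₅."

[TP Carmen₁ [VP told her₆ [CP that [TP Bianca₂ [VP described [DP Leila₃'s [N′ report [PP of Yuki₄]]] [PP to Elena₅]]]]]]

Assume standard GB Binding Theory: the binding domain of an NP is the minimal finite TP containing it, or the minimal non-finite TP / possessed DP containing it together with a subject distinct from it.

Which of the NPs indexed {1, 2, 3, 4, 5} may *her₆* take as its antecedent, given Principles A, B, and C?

*her* is a pronoun, so Principle B applies: it must be free in its binding domain.
Binding domain of *her₆*: the matrix TP, whose subject is Carmen₁.
*Carmen₁* c-commands the pronoun within its binding domain → coindexation would violate Principle B.
*Bianca₂*: the pronoun c-commands this R-expression → coindexation would violate Principle C on *Bianca₂*.
*Leila₃*: the pronoun c-commands this R-expression → coindexation would violate Principle C on *Leila₃*.
*Yuki₄*: the pronoun c-commands this R-expression → coindexation would violate Principle C on *Yuki₄*.
*Elena₅*: the pronoun c-commands this R-expression → coindexation would violate Principle C on *Elena₅*.

none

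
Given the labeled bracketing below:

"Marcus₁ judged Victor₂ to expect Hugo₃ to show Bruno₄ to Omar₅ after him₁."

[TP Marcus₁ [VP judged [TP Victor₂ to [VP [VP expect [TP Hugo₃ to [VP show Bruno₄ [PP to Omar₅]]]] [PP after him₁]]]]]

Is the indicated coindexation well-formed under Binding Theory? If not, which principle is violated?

The two coindexed NPs are *Marcus₁* and *him₁*.
*him₁* is a pronoun; its binding domain is the embedded TP, whose subject is Victor₂. Within that domain it is c-commanded only by *Victor₂*, which carries a different index — the pronoun is free locally, so Principle B holds.
*Marcus₁* is an R-expression; *him₁* does not c-command it, and no other NP shares its index, so Principle C is satisfied.
All principles are respected.

grammatical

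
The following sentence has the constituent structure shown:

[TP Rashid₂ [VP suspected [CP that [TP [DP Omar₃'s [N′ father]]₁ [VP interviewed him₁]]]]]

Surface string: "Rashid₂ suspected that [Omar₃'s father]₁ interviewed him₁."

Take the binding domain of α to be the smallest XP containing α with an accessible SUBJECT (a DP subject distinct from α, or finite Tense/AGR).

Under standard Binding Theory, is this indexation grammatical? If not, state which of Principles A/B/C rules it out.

The two coindexed NPs are *[Omar₃'s father]₁* and *him₁*.
*him₁* is a pronoun. Its binding domain is the embedded TP, whose subject is [Omar₃'s father]₁.
*[Omar₃'s father]₁* c-commands it within that domain and carries the same index.
The pronoun is locally bound → Principle B violation.

Principle B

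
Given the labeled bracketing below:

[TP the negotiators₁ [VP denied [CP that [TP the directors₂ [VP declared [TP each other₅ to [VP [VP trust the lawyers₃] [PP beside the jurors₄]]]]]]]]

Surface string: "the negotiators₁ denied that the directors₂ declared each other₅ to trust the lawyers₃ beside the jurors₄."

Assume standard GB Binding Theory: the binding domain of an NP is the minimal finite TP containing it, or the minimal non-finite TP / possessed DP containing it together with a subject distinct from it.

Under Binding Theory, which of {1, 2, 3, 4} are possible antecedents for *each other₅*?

{2}

*each other* is an anaphor, so Principle A applies: it must be bound in its binding domain.
Binding domain of *each other₅*: the embedded TP, whose subject is the directors₂.
*the negotiators₁* c-commands the anaphor but is outside its binding domain → cannot satisfy Principle A.
*the directors₂* c-commands the anaphor within its binding domain → licit binder.
*the lawyers₃* does not c-command the anaphor → cannot bind it.
*the jurors₄* does not c-command the anaphor → cannot bind it.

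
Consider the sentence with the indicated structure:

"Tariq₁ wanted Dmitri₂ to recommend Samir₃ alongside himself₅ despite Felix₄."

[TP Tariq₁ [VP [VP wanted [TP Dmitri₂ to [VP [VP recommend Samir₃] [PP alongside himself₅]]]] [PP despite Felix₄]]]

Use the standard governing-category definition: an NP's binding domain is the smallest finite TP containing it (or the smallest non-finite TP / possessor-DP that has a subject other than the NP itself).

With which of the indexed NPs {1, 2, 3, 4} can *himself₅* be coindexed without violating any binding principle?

*himself* is an anaphor, so Principle A applies: it must be bound in its binding domain.
Binding domain of *himself₅*: the embedded TP, whose subject is Dmitri₂.
*Tariq₁* c-commands the anaphor but is outside its binding domain → cannot satisfy Principle A.
*Dmitri₂* c-commands the anaphor within its binding domain → licit binder.
*Samir₃* does not c-command the anaphor → cannot bind it.
*Felix₄* does not c-command the anaphor → cannot bind it.

{2}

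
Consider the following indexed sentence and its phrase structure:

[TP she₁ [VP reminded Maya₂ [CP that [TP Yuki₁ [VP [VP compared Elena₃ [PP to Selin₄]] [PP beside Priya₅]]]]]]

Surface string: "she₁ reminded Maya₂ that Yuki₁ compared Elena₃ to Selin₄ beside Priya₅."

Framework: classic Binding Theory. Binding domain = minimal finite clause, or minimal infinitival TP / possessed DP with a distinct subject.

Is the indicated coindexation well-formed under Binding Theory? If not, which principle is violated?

Principle C

The two coindexed NPs are *she₁* and *Yuki₁*.
*Yuki₁* is an R-expression. Principle C requires it to be free everywhere.
*she₁* c-commands it and carries the same index.
The R-expression is bound → Principle C violation.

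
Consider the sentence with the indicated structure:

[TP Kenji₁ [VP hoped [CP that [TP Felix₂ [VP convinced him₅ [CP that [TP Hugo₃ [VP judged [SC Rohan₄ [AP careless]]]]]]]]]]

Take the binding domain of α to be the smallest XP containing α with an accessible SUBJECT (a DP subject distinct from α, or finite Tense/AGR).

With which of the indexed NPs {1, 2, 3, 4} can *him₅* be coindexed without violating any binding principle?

*him* is a pronoun, so Principle B applies: it must be free in its binding domain.
Binding domain of *him₅*: the embedded TP, whose subject is Felix₂.
*Kenji₁* c-commands the pronoun but from outside its binding domain, and is not c-commanded by it → coindexation permitted.
*Felix₂* c-commands the pronoun within its binding domain → coindexation would violate Principle B.
*Hugo₃*: the pronoun c-commands this R-expression → coindexation would violate Principle C on *Hugo₃*.
*Rohan₄*: the pronoun c-commands this R-expression → coindexation would violate Principle C on *Rohan₄*.

{1}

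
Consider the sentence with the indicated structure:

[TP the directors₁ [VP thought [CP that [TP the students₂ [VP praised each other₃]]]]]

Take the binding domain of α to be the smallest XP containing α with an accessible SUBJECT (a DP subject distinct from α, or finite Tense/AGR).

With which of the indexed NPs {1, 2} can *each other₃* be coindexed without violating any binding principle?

{2}

*each other* is an anaphor, so Principle A applies: it must be bound in its binding domain.
Binding domain of *each other₃*: the embedded TP, whose subject is the students₂.
*the directors₁* c-commands the anaphor but is outside its binding domain → cannot satisfy Principle A.
*the students₂* c-commands the anaphor within its binding domain → licit binder.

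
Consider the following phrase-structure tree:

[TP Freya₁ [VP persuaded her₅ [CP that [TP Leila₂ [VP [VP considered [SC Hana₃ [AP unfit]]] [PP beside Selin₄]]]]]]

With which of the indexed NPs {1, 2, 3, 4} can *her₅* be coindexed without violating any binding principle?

*her* is a pronoun, so Principle B applies: it must be free in its binding domain.
Binding domain of *her₅*: the matrix TP, whose subject is Freya₁.
*Freya₁* c-commands the pronoun within its binding domain → coindexation would violate Principle B.
*Leila₂*: the pronoun c-commands this R-expression → coindexation would violate Principle C on *Leila₂*.
*Hana₃*: the pronoun c-commands this R-expression → coindexation would violate Principle C on *Hana₃*.
*Selin₄*: the pronoun c-commands this R-expression → coindexation would violate Principle C on *Selin₄*.

none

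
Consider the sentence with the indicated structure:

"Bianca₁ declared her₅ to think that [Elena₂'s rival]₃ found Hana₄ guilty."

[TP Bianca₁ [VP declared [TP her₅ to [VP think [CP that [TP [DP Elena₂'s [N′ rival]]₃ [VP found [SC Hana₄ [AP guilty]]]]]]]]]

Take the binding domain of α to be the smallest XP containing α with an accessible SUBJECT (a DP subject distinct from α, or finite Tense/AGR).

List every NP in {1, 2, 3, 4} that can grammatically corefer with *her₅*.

*her* is a pronoun, so Principle B applies: it must be free in its binding domain.
Binding domain of *her₅*: the matrix TP, whose subject is Bianca₁.
*Bianca₁* c-commands the pronoun within its binding domain → coindexation would violate Principle B.
*Elena₂*: the pronoun c-commands this R-expression → coindexation would violate Principle C on *Elena₂*.
*[Elena₂'s rival]₃*: the pronoun c-commands this R-expression → coindexation would violate Principle C on *[Elena₂'s rival]₃*.
*Hana₄*: the pronoun c-commands this R-expression → coindexation would violate Principle C on *Hana₄*.

none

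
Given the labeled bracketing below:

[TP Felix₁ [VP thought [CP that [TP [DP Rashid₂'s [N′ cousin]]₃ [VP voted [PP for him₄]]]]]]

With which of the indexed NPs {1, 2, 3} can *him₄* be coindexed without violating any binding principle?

{1, 2}

*him* is a pronoun, so Principle B applies: it must be free in its binding domain.
Binding domain of *him₄*: the embedded TP, whose subject is [Rashid₂'s cousin]₃.
*Felix₁* c-commands the pronoun but from outside its binding domain, and is not c-commanded by it → coindexation permitted.
*Rashid₂* and the pronoun do not c-command one another → neither Principle B nor Principle C is at stake; coindexation permitted.
*[Rashid₂'s cousin]₃* c-commands the pronoun within its binding domain → coindexation would violate Principle B.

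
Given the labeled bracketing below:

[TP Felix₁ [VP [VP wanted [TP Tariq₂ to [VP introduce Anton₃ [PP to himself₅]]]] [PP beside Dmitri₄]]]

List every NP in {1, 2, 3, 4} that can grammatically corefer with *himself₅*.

*himself* is an anaphor, so Principle A applies: it must be bound in its binding domain.
Binding domain of *himself₅*: the embedded TP, whose subject is Tariq₂.
*Felix₁* c-commands the anaphor but is outside its binding domain → cannot satisfy Principle A.
*Tariq₂* c-commands the anaphor within its binding domain → licit binder.
*Anton₃* c-commands the anaphor within its binding domain → licit binder.
*Dmitri₄* does not c-command the anaphor → cannot bind it.

{2, 3}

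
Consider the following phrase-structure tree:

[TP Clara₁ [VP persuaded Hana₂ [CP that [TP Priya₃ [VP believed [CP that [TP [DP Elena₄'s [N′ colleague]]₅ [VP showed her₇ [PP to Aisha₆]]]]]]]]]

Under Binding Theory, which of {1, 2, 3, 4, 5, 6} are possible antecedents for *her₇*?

{1, 2, 3, 4}

*her* is a pronoun, so Principle B applies: it must be free in its binding domain.
Binding domain of *her₇*: the embedded TP, whose subject is [Elena₄'s colleague]₅.
*Clara₁* c-commands the pronoun but from outside its binding domain, and is not c-commanded by it → coindexation permitted.
*Hana₂* c-commands the pronoun but from outside its binding domain, and is not c-commanded by it → coindexation permitted.
*Priya₃* c-commands the pronoun but from outside its binding domain, and is not c-commanded by it → coindexation permitted.
*Elena₄* and the pronoun do not c-command one another → neither Principle B nor Principle C is at stake; coindexation permitted.
*[Elena₄'s colleague]₅* c-commands the pronoun within its binding domain → coindexation would violate Principle B.
*Aisha₆*: the pronoun c-commands this R-expression → coindexation would violate Principle C on *Aisha₆*.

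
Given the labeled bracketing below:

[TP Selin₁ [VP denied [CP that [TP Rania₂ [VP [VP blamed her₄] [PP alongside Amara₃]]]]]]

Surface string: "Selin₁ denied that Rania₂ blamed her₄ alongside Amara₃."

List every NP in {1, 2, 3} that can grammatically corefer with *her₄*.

{1, 3}

*her* is a pronoun, so Principle B applies: it must be free in its binding domain.
Binding domain of *her₄*: the embedded TP, whose subject is Rania₂.
*Selin₁* c-commands the pronoun but from outside its binding domain, and is not c-commanded by it → coindexation permitted.
*Rania₂* c-commands the pronoun within its binding domain → coindexation would violate Principle B.
*Amara₃* and the pronoun do not c-command one another → neither Principle B nor Principle C is at stake; coindexation permitted.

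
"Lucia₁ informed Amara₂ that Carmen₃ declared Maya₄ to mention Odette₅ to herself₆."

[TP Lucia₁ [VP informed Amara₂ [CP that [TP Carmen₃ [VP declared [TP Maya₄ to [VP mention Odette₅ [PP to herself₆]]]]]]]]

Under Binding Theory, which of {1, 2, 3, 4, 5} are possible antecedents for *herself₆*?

{4, 5}

*herself* is an anaphor, so Principle A applies: it must be bound in its binding domain.
Binding domain of *herself₆*: the embedded TP, whose subject is Maya₄.
*Lucia₁* c-commands the anaphor but is outside its binding domain → cannot satisfy Principle A.
*Amara₂* c-commands the anaphor but is outside its binding domain → cannot satisfy Principle A.
*Carmen₃* c-commands the anaphor but is outside its binding domain → cannot satisfy Principle A.
*Maya₄* c-commands the anaphor within its binding domain → licit binder.
*Odette₅* c-commands the anaphor within its binding domain → licit binder.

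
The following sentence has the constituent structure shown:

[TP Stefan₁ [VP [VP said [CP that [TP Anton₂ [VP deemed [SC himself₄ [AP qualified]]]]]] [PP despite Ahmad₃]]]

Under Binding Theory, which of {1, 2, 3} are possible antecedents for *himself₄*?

{2}

*himself* is an anaphor, so Principle A applies: it must be bound in its binding domain.
Binding domain of *himself₄*: the embedded TP, whose subject is Anton₂.
*Stefan₁* c-commands the anaphor but is outside its binding domain → cannot satisfy Principle A.
*Anton₂* c-commands the anaphor within its binding domain → licit binder.
*Ahmad₃* does not c-command the anaphor → cannot bind it.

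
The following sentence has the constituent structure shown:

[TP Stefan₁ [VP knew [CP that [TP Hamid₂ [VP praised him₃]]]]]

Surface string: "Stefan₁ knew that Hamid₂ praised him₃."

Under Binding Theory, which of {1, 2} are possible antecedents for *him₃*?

*him* is a pronoun, so Principle B applies: it must be free in its binding domain.
Binding domain of *him₃*: the embedded TP, whose subject is Hamid₂.
*Stefan₁* c-commands the pronoun but from outside its binding domain, and is not c-commanded by it → coindexation permitted.
*Hamid₂* c-commands the pronoun within its binding domain → coindexation would violate Principle B.

{1}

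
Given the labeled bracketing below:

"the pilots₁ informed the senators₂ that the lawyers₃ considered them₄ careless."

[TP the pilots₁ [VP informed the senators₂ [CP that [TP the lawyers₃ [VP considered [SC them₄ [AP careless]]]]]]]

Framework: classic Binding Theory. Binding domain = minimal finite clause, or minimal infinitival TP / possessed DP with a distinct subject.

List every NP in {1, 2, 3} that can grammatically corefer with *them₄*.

{1, 2}

*them* is a pronoun, so Principle B applies: it must be free in its binding domain.
Binding domain of *them₄*: the embedded TP, whose subject is the lawyers₃.
*the pilots₁* c-commands the pronoun but from outside its binding domain, and is not c-commanded by it → coindexation permitted.
*the senators₂* c-commands the pronoun but from outside its binding domain, and is not c-commanded by it → coindexation permitted.
*the lawyers₃* c-commands the pronoun within its binding domain → coindexation would violate Principle B.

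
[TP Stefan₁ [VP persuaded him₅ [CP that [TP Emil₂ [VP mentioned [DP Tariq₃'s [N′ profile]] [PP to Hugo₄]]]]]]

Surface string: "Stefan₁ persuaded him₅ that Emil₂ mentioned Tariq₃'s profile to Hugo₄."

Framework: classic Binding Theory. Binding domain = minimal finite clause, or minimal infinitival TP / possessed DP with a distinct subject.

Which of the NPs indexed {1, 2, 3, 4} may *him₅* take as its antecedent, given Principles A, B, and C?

none

*him* is a pronoun, so Principle B applies: it must be free in its binding domain.
Binding domain of *him₅*: the matrix TP, whose subject is Stefan₁.
*Stefan₁* c-commands the pronoun within its binding domain → coindexation would violate Principle B.
*Emil₂*: the pronoun c-commands this R-expression → coindexation would violate Principle C on *Emil₂*.
*Tariq₃*: the pronoun c-commands this R-expression → coindexation would violate Principle C on *Tariq₃*.
*Hugo₄*: the pronoun c-commands this R-expression → coindexation would violate Principle C on *Hugo₄*.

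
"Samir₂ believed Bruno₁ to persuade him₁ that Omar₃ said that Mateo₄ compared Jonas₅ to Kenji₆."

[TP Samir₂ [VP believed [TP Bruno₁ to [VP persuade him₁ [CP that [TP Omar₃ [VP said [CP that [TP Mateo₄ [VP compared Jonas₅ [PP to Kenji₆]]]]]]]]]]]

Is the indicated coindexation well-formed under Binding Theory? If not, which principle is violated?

The two coindexed NPs are *Bruno₁* and *him₁*.
*him₁* is a pronoun. Its binding domain is the embedded TP, whose subject is Bruno₁.
*Bruno₁* c-commands it within that domain and carries the same index.
The pronoun is locally bound → Principle B violation.

Principle B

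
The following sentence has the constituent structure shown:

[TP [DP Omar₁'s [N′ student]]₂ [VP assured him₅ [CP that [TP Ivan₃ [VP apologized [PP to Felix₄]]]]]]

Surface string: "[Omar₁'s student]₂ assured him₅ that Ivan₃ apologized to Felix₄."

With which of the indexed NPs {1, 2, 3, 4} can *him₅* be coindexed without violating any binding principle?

*him* is a pronoun, so Principle B applies: it must be free in its binding domain.
Binding domain of *him₅*: the matrix TP, whose subject is [Omar₁'s student]₂.
*Omar₁* and the pronoun do not c-command one another → neither Principle B nor Principle C is at stake; coindexation permitted.
*[Omar₁'s student]₂* c-commands the pronoun within its binding domain → coindexation would violate Principle B.
*Ivan₃*: the pronoun c-commands this R-expression → coindexation would violate Principle C on *Ivan₃*.
*Felix₄*: the pronoun c-commands this R-expression → coindexation would violate Principle C on *Felix₄*.

{1}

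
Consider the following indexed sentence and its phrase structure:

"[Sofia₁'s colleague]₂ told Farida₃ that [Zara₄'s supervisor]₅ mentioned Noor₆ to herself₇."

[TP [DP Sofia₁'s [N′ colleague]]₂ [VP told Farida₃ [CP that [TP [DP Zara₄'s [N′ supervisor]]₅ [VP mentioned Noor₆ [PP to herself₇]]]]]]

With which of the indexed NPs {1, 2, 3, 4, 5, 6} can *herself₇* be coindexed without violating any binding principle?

{5, 6}

*herself* is an anaphor, so Principle A applies: it must be bound in its binding domain.
Binding domain of *herself₇*: the embedded TP, whose subject is [Zara₄'s supervisor]₅.
*Sofia₁* does not c-command the anaphor → cannot bind it.
*[Sofia₁'s colleague]₂* c-commands the anaphor but is outside its binding domain → cannot satisfy Principle A.
*Farida₃* c-commands the anaphor but is outside its binding domain → cannot satisfy Principle A.
*Zara₄* does not c-command the anaphor → cannot bind it.
*[Zara₄'s supervisor]₅* c-commands the anaphor within its binding domain → licit binder.
*Noor₆* c-commands the anaphor within its binding domain → licit binder.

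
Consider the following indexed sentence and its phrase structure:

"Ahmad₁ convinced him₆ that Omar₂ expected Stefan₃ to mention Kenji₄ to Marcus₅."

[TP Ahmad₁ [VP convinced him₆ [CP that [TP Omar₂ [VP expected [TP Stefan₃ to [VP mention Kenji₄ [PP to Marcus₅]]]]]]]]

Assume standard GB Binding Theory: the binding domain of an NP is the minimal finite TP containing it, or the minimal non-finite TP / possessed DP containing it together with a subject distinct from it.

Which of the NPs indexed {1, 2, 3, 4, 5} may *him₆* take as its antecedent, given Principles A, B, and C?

none

*him* is a pronoun, so Principle B applies: it must be free in its binding domain.
Binding domain of *him₆*: the matrix TP, whose subject is Ahmad₁.
*Ahmad₁* c-commands the pronoun within its binding domain → coindexation would violate Principle B.
*Omar₂*: the pronoun c-commands this R-expression → coindexation would violate Principle C on *Omar₂*.
*Stefan₃*: the pronoun c-commands this R-expression → coindexation would violate Principle C on *Stefan₃*.
*Kenji₄*: the pronoun c-commands this R-expression → coindexation would violate Principle C on *Kenji₄*.
*Marcus₅*: the pronoun c-commands this R-expression → coindexation would violate Principle C on *Marcus₅*.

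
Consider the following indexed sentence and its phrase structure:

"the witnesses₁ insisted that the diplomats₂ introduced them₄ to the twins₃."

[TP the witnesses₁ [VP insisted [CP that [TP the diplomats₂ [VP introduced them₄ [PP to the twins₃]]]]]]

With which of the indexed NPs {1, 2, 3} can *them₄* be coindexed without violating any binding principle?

*them* is a pronoun, so Principle B applies: it must be free in its binding domain.
Binding domain of *them₄*: the embedded TP, whose subject is the diplomats₂.
*the witnesses₁* c-commands the pronoun but from outside its binding domain, and is not c-commanded by it → coindexation permitted.
*the diplomats₂* c-commands the pronoun within its binding domain → coindexation would violate Principle B.
*the twins₃*: the pronoun c-commands this R-expression → coindexation would violate Principle C on *the twins₃*.

{1}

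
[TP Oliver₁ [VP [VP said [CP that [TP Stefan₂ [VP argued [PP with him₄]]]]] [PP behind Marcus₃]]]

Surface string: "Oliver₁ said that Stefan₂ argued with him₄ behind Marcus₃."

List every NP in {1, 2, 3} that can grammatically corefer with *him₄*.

{1, 3}

*him* is a pronoun, so Principle B applies: it must be free in its binding domain.
Binding domain of *him₄*: the embedded TP, whose subject is Stefan₂.
*Oliver₁* c-commands the pronoun but from outside its binding domain, and is not c-commanded by it → coindexation permitted.
*Stefan₂* c-commands the pronoun within its binding domain → coindexation would violate Principle B.
*Marcus₃* and the pronoun do not c-command one another → neither Principle B nor Principle C is at stake; coindexation permitted.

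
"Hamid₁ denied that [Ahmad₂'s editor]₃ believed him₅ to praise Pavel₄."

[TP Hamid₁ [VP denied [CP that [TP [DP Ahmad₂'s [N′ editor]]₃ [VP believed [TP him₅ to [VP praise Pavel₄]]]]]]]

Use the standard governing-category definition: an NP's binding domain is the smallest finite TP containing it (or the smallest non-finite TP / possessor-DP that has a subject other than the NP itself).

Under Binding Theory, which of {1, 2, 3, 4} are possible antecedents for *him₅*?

*him* is a pronoun, so Principle B applies: it must be free in its binding domain.
Binding domain of *him₅*: the embedded TP, whose subject is [Ahmad₂'s editor]₃.
*Hamid₁* c-commands the pronoun but from outside its binding domain, and is not c-commanded by it → coindexation permitted.
*Ahmad₂* and the pronoun do not c-command one another → neither Principle B nor Principle C is at stake; coindexation permitted.
*[Ahmad₂'s editor]₃* c-commands the pronoun within its binding domain → coindexation would violate Principle B.
*Pavel₄*: the pronoun c-commands this R-expression → coindexation would violate Principle C on *Pavel₄*.

{1, 2}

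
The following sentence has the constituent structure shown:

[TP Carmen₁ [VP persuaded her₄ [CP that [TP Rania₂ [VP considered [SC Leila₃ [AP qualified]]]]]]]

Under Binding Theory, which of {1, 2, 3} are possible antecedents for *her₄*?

none

*her* is a pronoun, so Principle B applies: it must be free in its binding domain.
Binding domain of *her₄*: the matrix TP, whose subject is Carmen₁.
*Carmen₁* c-commands the pronoun within its binding domain → coindexation would violate Principle B.
*Rania₂*: the pronoun c-commands this R-expression → coindexation would violate Principle C on *Rania₂*.
*Leila₃*: the pronoun c-commands this R-expression → coindexation would violate Principle C on *Leila₃*.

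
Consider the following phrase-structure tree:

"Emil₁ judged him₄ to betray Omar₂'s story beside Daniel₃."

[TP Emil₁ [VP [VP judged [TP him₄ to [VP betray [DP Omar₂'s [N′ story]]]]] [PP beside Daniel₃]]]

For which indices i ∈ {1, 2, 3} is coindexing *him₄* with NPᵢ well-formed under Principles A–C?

{3}

*him* is a pronoun, so Principle B applies: it must be free in its binding domain.
Binding domain of *him₄*: the matrix TP, whose subject is Emil₁.
*Emil₁* c-commands the pronoun within its binding domain → coindexation would violate Principle B.
*Omar₂*: the pronoun c-commands this R-expression → coindexation would violate Principle C on *Omar₂*.
*Daniel₃* and the pronoun do not c-command one another → neither Principle B nor Principle C is at stake; coindexation permitted.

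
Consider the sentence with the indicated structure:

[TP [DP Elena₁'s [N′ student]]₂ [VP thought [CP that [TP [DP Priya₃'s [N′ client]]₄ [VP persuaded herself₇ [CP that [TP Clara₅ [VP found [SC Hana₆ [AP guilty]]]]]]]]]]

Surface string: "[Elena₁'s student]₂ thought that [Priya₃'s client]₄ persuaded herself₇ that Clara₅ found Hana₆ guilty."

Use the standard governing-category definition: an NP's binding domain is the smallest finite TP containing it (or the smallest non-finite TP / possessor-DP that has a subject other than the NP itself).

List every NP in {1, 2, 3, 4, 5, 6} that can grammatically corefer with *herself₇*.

{4}

*herself* is an anaphor, so Principle A applies: it must be bound in its binding domain.
Binding domain of *herself₇*: the embedded TP, whose subject is [Priya₃'s client]₄.
*Elena₁* does not c-command the anaphor → cannot bind it.
*[Elena₁'s student]₂* c-commands the anaphor but is outside its binding domain → cannot satisfy Principle A.
*Priya₃* does not c-command the anaphor → cannot bind it.
*[Priya₃'s client]₄* c-commands the anaphor within its binding domain → licit binder.
*Clara₅* does not c-command the anaphor → cannot bind it.
*Hana₆* does not c-command the anaphor → cannot bind it.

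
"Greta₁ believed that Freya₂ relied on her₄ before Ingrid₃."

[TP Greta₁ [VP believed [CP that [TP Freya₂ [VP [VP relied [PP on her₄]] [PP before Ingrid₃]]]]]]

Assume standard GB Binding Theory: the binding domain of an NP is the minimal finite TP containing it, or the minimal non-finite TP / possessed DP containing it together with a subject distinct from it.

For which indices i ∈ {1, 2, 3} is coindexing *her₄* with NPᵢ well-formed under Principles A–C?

*her* is a pronoun, so Principle B applies: it must be free in its binding domain.
Binding domain of *her₄*: the embedded TP, whose subject is Freya₂.
*Greta₁* c-commands the pronoun but from outside its binding domain, and is not c-commanded by it → coindexation permitted.
*Freya₂* c-commands the pronoun within its binding domain → coindexation would violate Principle B.
*Ingrid₃* and the pronoun do not c-command one another → neither Principle B nor Principle C is at stake; coindexation permitted.

{1, 3}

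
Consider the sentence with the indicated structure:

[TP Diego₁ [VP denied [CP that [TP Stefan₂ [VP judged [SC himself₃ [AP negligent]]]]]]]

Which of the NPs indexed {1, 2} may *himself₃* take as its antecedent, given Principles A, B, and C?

{2}

*himself* is an anaphor, so Principle A applies: it must be bound in its binding domain.
Binding domain of *himself₃*: the embedded TP, whose subject is Stefan₂.
*Diego₁* c-commands the anaphor but is outside its binding domain → cannot satisfy Principle A.
*Stefan₂* c-commands the anaphor within its binding domain → licit binder.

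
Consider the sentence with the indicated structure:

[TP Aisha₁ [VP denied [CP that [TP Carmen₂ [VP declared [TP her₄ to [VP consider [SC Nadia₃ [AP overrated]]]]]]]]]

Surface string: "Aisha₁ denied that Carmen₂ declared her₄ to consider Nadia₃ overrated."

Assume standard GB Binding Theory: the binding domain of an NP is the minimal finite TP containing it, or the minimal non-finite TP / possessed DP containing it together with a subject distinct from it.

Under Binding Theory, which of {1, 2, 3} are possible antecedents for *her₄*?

*her* is a pronoun, so Principle B applies: it must be free in its binding domain.
Binding domain of *her₄*: the embedded TP, whose subject is Carmen₂.
*Aisha₁* c-commands the pronoun but from outside its binding domain, and is not c-commanded by it → coindexation permitted.
*Carmen₂* c-commands the pronoun within its binding domain → coindexation would violate Principle B.
*Nadia₃*: the pronoun c-commands this R-expression → coindexation would violate Principle C on *Nadia₃*.

{1}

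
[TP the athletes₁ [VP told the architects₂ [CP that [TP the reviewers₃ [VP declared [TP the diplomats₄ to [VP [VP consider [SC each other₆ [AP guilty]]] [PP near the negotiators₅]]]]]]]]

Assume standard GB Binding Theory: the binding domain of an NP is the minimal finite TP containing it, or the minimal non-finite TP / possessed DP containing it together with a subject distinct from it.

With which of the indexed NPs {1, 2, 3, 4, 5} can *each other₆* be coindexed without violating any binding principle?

*each other* is an anaphor, so Principle A applies: it must be bound in its binding domain.
Binding domain of *each other₆*: the embedded TP, whose subject is the diplomats₄.
*the athletes₁* c-commands the anaphor but is outside its binding domain → cannot satisfy Principle A.
*the architects₂* c-commands the anaphor but is outside its binding domain → cannot satisfy Principle A.
*the reviewers₃* c-commands the anaphor but is outside its binding domain → cannot satisfy Principle A.
*the diplomats₄* c-commands the anaphor within its binding domain → licit binder.
*the negotiators₅* does not c-command the anaphor → cannot bind it.

{4}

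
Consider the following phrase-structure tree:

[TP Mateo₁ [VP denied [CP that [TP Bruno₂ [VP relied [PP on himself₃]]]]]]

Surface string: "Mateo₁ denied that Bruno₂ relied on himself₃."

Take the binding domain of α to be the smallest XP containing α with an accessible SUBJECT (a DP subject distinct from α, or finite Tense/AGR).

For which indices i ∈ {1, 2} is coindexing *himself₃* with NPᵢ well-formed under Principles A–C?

*himself* is an anaphor, so Principle A applies: it must be bound in its binding domain.
Binding domain of *himself₃*: the embedded TP, whose subject is Bruno₂.
*Mateo₁* c-commands the anaphor but is outside its binding domain → cannot satisfy Principle A.
*Bruno₂* c-commands the anaphor within its binding domain → licit binder.

{2}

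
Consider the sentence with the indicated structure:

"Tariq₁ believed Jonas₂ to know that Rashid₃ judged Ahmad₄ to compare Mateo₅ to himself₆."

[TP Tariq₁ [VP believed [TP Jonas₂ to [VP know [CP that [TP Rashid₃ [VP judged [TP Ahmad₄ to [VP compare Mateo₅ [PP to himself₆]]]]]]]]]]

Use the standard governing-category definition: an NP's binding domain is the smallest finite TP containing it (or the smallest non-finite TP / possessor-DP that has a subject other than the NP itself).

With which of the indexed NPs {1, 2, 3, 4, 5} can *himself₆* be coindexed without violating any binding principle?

*himself* is an anaphor, so Principle A applies: it must be bound in its binding domain.
Binding domain of *himself₆*: the embedded TP, whose subject is Ahmad₄.
*Tariq₁* c-commands the anaphor but is outside its binding domain → cannot satisfy Principle A.
*Jonas₂* c-commands the anaphor but is outside its binding domain → cannot satisfy Principle A.
*Rashid₃* c-commands the anaphor but is outside its binding domain → cannot satisfy Principle A.
*Ahmad₄* c-commands the anaphor within its binding domain → licit binder.
*Mateo₅* c-commands the anaphor within its binding domain → licit binder.

{4, 5}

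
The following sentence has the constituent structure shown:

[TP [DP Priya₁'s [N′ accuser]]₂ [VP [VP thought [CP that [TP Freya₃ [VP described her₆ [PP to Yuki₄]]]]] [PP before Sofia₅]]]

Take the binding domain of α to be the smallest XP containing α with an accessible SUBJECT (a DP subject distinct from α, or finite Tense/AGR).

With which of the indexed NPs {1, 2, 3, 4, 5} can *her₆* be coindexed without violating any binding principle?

*her* is a pronoun, so Principle B applies: it must be free in its binding domain.
Binding domain of *her₆*: the embedded TP, whose subject is Freya₃.
*Priya₁* and the pronoun do not c-command one another → neither Principle B nor Principle C is at stake; coindexation permitted.
*[Priya₁'s accuser]₂* c-commands the pronoun but from outside its binding domain, and is not c-commanded by it → coindexation permitted.
*Freya₃* c-commands the pronoun within its binding domain → coindexation would violate Principle B.
*Yuki₄*: the pronoun c-commands this R-expression → coindexation would violate Principle C on *Yuki₄*.
*Sofia₅* and the pronoun do not c-command one another → neither Principle B nor Principle C is at stake; coindexation permitted.

{1, 2, 5}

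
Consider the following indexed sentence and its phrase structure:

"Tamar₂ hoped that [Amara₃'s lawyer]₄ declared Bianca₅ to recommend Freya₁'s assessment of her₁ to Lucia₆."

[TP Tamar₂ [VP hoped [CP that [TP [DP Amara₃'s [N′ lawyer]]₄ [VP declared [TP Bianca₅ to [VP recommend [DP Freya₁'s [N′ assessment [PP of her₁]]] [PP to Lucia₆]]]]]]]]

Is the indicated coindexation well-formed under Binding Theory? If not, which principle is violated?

Principle B

The two coindexed NPs are *Freya₁* and *her₁*.
*her₁* is a pronoun. Its binding domain is the possessed DP, whose subject is Freya₁.
*Freya₁* c-commands it within that domain and carries the same index.
The pronoun is locally bound → Principle B violation.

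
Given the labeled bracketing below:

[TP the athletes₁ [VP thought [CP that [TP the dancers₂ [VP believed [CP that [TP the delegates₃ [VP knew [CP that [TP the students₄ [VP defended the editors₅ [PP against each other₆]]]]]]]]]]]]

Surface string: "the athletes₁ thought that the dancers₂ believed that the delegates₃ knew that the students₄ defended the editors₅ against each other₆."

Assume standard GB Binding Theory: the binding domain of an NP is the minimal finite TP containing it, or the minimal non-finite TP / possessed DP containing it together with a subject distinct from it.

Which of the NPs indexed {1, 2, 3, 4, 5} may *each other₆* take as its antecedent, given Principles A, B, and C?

*each other* is an anaphor, so Principle A applies: it must be bound in its binding domain.
Binding domain of *each other₆*: the embedded TP, whose subject is the students₄.
*the athletes₁* c-commands the anaphor but is outside its binding domain → cannot satisfy Principle A.
*the dancers₂* c-commands the anaphor but is outside its binding domain → cannot satisfy Principle A.
*the delegates₃* c-commands the anaphor but is outside its binding domain → cannot satisfy Principle A.
*the students₄* c-commands the anaphor within its binding domain → licit binder.
*the editors₅* c-commands the anaphor within its binding domain → licit binder.

{4, 5}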